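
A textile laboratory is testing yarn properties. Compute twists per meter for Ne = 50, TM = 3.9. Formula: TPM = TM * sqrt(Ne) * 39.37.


Formula: TPM = TM * sqrt(Ne) * 39.37
Step 1: sqrt(Ne) = sqrt(50) = 7.0711
Step 2: TM * sqrt(Ne) = 3.9 * 7.0711 = 27.5773
Step 3: TPM = 27.5773 * 39.37 = 1086 twists/m

1086 twists/m


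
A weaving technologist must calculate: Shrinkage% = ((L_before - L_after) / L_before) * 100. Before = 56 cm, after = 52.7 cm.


Formula: Shrinkage% = ((L_before - L_after) / L_before) * 100
Step 1: Shrinkage = 56 - 52.7 = 3.3 cm
Step 2: Shrinkage% = (3.3 / 56) * 100
Step 3: Shrinkage% = 0.058929 * 100 = 5.8929% ≈ 5.9%

5.9%


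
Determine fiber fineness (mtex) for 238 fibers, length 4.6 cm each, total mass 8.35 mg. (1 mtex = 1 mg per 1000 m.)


Formula: fineness (mtex) = mass (mg) / total length (km) = (mass_mg / total_length_m) * 1000
Step 1: Convert fiber length: 4.6 cm = 0.046 m
Step 2: Total fiber length = 238 * 0.046 = 10.948 m
Step 3: Linear density = 8.35 mg / 10.948 m = 0.7627 mg/m
Step 4: fineness = 0.7627 * 1000 = 762.7 mtex

762.7 mtex


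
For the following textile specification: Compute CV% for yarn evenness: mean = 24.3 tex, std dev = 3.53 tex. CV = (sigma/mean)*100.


Formula: CV% = (standard deviation / mean) * 100
Step 1: Ratio = 3.53 / 24.3 = 0.145267
Step 2: CV% = 0.145267 * 100 = 14.5267% ≈ 14.5%

14.5%


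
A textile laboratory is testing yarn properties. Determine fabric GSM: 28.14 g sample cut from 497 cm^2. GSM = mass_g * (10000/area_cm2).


Formula: GSM = mass_g / area_m2
Step 1: Convert area: 497 cm^2 = 497 / 10000 = 0.0497 m^2
Step 2: GSM = 28.14 g / 0.0497 m^2 = 566.2 g/m^2

566.2 g/m^2


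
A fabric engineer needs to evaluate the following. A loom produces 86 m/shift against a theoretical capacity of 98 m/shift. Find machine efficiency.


Formula: Efficiency% = (Actual output / Theoretical output) * 100
Efficiency% = (86 / 98) * 100
Efficiency% = 0.877551 * 100 = 87.7551% ≈ 87.8%

87.8%


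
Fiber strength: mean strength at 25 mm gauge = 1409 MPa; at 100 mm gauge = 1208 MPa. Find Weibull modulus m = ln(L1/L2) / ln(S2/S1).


Formula: m = ln(L1/L2) / ln(S2/S1)
Step 1: ln(L1/L2) = ln(25/100) = -1.38629
Step 2: S2/S1 = 1208/1409 = 0.85735
Step 3: ln(S2/S1) = ln(0.85735) = -0.15391
Step 4: m = -1.38629 / -0.15391 = 9.01

9.01 (Weibull m)


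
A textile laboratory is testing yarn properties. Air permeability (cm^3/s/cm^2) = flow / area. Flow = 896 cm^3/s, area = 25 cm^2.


Formula: Air Permeability = Airflow / Test Area
AP = 896 cm^3/s / 25 cm^2
AP = 35.8 cm^3/s/cm^2

35.8 cm^3/s/cm^2


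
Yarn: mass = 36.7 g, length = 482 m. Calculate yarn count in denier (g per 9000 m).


Formula: den = (mass_g / length_m) * 9000
Substituting: den = (36.7 / 482) * 9000
Intermediate: 36.7 / 482 = 0.07614108 g/m
den = 0.07614108 * 9000 = 685.3 denier

685.3 denier


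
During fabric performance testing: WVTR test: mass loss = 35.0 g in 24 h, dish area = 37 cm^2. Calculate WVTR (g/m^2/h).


Formula: WVTR = mass_loss / (area * time)
Step 1: Convert area: 37 cm^2 = 0.0037 m^2
Step 2: WVTR = 35.0 g / (0.0037 m^2 * 24 h)
Step 3: WVTR = 35.0 / 0.0888 = 394.1 g/m^2/h

394.1 g/m^2/h


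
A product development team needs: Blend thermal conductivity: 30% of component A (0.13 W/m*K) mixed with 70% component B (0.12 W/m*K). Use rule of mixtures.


Formula: Blend property = (fraction_A * property_A) + (fraction_B * property_B)
Step 1: Contribution A = 30/100 * 0.13 W/m*K = 0.039 W/m*K
Step 2: Contribution B = 70/100 * 0.12 W/m*K = 0.084 W/m*K
Step 3: Blend thermal conductivity = 0.039 + 0.084 = 0.123 W/m*K

0.123 W/m*K


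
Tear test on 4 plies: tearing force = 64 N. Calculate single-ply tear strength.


Formula: Per-ply strength = Total force / Number of plies
Per-ply = 64 N / 4
Per-ply = 16 N

16 N


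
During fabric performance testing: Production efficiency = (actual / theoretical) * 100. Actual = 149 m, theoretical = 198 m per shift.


Formula: Efficiency% = (Actual output / Theoretical output) * 100
Efficiency% = (149 / 198) * 100
Efficiency% = 0.752525 * 100 = 75.2525% ≈ 75.3%

75.3%


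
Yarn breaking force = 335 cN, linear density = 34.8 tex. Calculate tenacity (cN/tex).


Formula: Tenacity = Breaking force / Linear density
Tenacity = 335 cN / 34.8 tex
Tenacity = 9.63 cN/tex

9.63 cN/tex


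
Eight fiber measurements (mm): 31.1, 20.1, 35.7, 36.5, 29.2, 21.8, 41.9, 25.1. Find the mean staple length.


Formula: Mean = sum of lengths / count
Sum = 31.1 + 20.1 + 35.7 + 36.5 + 29.2 + 21.8 + 41.9 + 25.1
Sum = 241.4 mm
Mean = 241.4 / 8 = 30.18 mm

30.18 mm


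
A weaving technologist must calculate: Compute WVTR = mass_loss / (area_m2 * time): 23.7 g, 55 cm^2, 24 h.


Formula: WVTR = mass_loss / (area * time)
Step 1: Convert area: 55 cm^2 = 0.0055 m^2
Step 2: WVTR = 23.7 g / (0.0055 m^2 * 24 h)
Step 3: WVTR = 23.7 / 0.132 = 179.5 g/m^2/h

179.5 g/m^2/h


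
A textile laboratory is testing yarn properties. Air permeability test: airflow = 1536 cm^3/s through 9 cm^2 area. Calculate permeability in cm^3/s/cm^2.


Formula: Air Permeability = Airflow / Test Area
AP = 1536 cm^3/s / 9 cm^2
AP = 170.7 cm^3/s/cm^2

170.7 cm^3/s/cm^2


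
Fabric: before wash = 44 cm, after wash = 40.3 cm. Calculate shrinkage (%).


Formula: Shrinkage% = ((L_before - L_after) / L_before) * 100
Step 1: Shrinkage = 44 - 40.3 = 3.7 cm
Step 2: Shrinkage% = (3.7 / 44) * 100
Step 3: Shrinkage% = 0.084091 * 100 = 8.4091% ≈ 8.4%

8.4%


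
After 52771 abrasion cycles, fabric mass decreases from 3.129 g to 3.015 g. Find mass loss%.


Formula: Mass loss% = ((m_before - m_after) / m_before) * 100
Step 1: Mass loss = 3.129 - 3.015 = 0.114 g
Step 2: Ratio = 0.114 / 3.129 = 0.0364334
Step 3: Mass loss% = 0.0364334 * 100 = 3.64334% ≈ 3.64%

3.64%


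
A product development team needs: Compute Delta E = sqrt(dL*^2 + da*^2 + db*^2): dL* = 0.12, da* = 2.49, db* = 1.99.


Formula: Delta E = sqrt(dL*^2 + da*^2 + db*^2)
Step 1: dL*^2 = 0.12^2 = 0.0144
Step 2: da*^2 = 2.49^2 = 6.2001
Step 3: db*^2 = 1.99^2 = 3.9601
Step 4: Sum = 0.0144 + 6.2001 + 3.9601 = 10.1746
Step 5: Delta E = sqrt(10.1746) = 3.19

3.19 Delta E


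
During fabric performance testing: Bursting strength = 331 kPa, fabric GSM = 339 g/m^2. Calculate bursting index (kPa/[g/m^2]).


Formula: Bursting Index = Bursting Strength / Fabric GSM
BI = 331 kPa / 339 g/m^2
BI = 0.976 kPa/(g/m^2)

0.976 kPa/(g/m^2)


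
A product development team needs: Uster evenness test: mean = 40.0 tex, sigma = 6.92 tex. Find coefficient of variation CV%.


Formula: CV% = (standard deviation / mean) * 100
Step 1: Ratio = 6.92 / 40.0 = 0.173
Step 2: CV% = 0.173 * 100 = 17.3%

17.3%


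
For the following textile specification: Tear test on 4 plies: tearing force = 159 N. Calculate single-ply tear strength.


Formula: Per-ply strength = Total force / Number of plies
Per-ply = 159 N / 4
Per-ply = 39.75 N

39.75 N


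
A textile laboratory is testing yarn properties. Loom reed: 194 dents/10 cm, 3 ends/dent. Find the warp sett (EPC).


Formula: EPC = (dents per 10 cm * ends per dent) / 10
Step 1: Total ends per 10 cm = 194 * 3 = 582
Step 2: EPC = 582 / 10 = 58.2 ends/cm

58.2 ends/cm


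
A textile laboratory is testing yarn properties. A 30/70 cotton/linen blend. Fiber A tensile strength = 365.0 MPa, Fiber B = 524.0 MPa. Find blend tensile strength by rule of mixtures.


Formula: Blend property = (fraction_A * property_A) + (fraction_B * property_B)
Step 1: Contribution A = 30/100 * 365.0 MPa = 109.5 MPa
Step 2: Contribution B = 70/100 * 524.0 MPa = 366.8 MPa
Step 3: Blend tensile strength = 109.5 + 366.8 = 476.3 MPa

476.3 MPa


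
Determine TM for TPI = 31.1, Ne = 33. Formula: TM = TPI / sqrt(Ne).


Formula: TM = TPI / sqrt(Ne)
Step 1: sqrt(Ne) = sqrt(33) = 5.7446
Step 2: TM = 31.1 / 5.7446 = 5.41

5.41 TM


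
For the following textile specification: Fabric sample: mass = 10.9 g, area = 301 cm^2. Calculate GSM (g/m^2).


Formula: GSM = mass_g / area_m2
Step 1: Convert area: 301 cm^2 = 301 / 10000 = 0.0301 m^2
Step 2: GSM = 10.9 g / 0.0301 m^2 = 362.1 g/m^2

362.1 g/m^2


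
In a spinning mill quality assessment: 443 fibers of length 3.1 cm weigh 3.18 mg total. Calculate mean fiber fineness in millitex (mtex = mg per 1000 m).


Formula: fineness (mtex) = mass (mg) / total length (km) = (mass_mg / total_length_m) * 1000
Step 1: Convert fiber length: 3.1 cm = 0.031 m
Step 2: Total fiber length = 443 * 0.031 = 13.733 m
Step 3: Linear density = 3.18 mg / 13.733 m = 0.2316 mg/m
Step 4: fineness = 0.2316 * 1000 = 231.6 mtex

231.6 mtex


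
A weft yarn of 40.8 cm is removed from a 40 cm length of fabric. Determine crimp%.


Formula: Crimp% = ((L_yarn - L_fabric) / L_fabric) * 100
Step 1: Extension = 40.8 - 40 = 0.8 cm
Step 2: Crimp% = (0.8 / 40) * 100
Step 3: Crimp% = 0.02 * 100 = 2.0%

2.0%


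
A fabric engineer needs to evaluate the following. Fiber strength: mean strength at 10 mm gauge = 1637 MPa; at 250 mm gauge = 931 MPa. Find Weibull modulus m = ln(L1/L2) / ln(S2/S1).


Formula: m = ln(L1/L2) / ln(S2/S1)
Step 1: ln(L1/L2) = ln(10/250) = -3.21888
Step 2: S2/S1 = 931/1637 = 0.56872
Step 3: ln(S2/S1) = ln(0.56872) = -0.56437
Step 4: m = -3.21888 / -0.56437 = 5.70

5.70 (Weibull m)


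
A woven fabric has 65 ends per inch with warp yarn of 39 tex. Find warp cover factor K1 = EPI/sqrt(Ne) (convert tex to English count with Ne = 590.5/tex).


Formula: K1 = EPI / sqrt(Ne), with Ne = 590.5 / tex_warp
Step 1: Ne = 590.5 / 39 = 15.141
Step 2: sqrt(Ne) = sqrt(15.141) = 3.8911
Step 3: K1 = 65 / 3.8911 = 16.7

16.7


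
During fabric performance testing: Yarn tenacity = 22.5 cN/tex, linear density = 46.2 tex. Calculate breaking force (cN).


Formula: Breaking force = Tenacity * Linear density
F = 22.5 cN/tex * 46.2 tex
F = 1039.50 cN

1039.50 cN


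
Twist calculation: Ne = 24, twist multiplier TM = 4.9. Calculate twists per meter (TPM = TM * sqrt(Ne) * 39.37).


Formula: TPM = TM * sqrt(Ne) * 39.37
Step 1: sqrt(Ne) = sqrt(24) = 4.899
Step 2: TM * sqrt(Ne) = 4.9 * 4.899 = 24.0051
Step 3: TPM = 24.0051 * 39.37 = 945 twists/m

945 twists/m


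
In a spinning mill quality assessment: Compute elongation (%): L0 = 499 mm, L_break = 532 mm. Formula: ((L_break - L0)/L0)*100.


Formula: Elongation (%) = ((L_break - L0) / L0) * 100
Step 1: Extension = 532 - 499 = 33 mm
Step 2: Elongation = (33 / 499) * 100
Step 3: Elongation = 0.066132 * 100 = 6.6132% ≈ 6.6%

6.6%


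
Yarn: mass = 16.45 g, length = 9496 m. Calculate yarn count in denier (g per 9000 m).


Formula: den = (mass_g / length_m) * 9000
Substituting: den = (16.45 / 9496) * 9000
Intermediate: 16.45 / 9496 = 0.00173231 g/m
den = 0.00173231 * 9000 = 15.6 denier

15.6 denier


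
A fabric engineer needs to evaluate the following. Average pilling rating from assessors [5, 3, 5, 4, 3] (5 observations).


Formula: Mean = sum / count
Sum = 5 + 3 + 5 + 4 + 3 = 20
Mean = 20 / 5 = 4.0

4.0


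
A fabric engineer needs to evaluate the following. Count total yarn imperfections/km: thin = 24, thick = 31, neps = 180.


Formula: Total = thin places + thick places + neps
Total = 24 + 31 + 180
Total = 235 imperfections/km

235 imperfections/km


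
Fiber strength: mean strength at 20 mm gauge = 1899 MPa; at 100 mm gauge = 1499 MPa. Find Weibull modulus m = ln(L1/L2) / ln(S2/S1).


Formula: m = ln(L1/L2) / ln(S2/S1)
Step 1: ln(L1/L2) = ln(20/100) = -1.60944
Step 2: S2/S1 = 1499/1899 = 0.78936
Step 3: ln(S2/S1) = ln(0.78936) = -0.23653
Step 4: m = -1.60944 / -0.23653 = 6.80

6.80 (Weibull m)


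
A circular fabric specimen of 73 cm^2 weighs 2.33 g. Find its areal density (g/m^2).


Formula: GSM = mass_g / area_m2
Step 1: Convert area: 73 cm^2 = 73 / 10000 = 0.0073 m^2
Step 2: GSM = 2.33 g / 0.0073 m^2 = 319.2 g/m^2

319.2 g/m^2


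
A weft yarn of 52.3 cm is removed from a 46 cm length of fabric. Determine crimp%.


Formula: Crimp% = ((L_yarn - L_fabric) / L_fabric) * 100
Step 1: Extension = 52.3 - 46 = 6.3 cm
Step 2: Crimp% = (6.3 / 46) * 100
Step 3: Crimp% = 0.136957 * 100 = 13.6957% ≈ 13.7%

13.7%


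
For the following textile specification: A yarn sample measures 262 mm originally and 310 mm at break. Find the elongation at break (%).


Formula: Elongation (%) = ((L_break - L0) / L0) * 100
Step 1: Extension = 310 - 262 = 48 mm
Step 2: Elongation = (48 / 262) * 100
Step 3: Elongation = 0.183206 * 100 = 18.3206% ≈ 18.3%

18.3%


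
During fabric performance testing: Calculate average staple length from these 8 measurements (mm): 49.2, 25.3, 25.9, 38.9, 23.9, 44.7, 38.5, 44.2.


Formula: Mean = sum of lengths / count
Sum = 49.2 + 25.3 + 25.9 + 38.9 + 23.9 + 44.7 + 38.5 + 44.2
Sum = 290.6 mm
Mean = 290.6 / 8 = 36.33 mm

36.33 mm


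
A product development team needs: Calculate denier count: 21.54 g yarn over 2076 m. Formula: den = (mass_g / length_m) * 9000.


Formula: den = (mass_g / length_m) * 9000
Substituting: den = (21.54 / 2076) * 9000
Intermediate: 21.54 / 2076 = 0.01037572 g/m
den = 0.01037572 * 9000 = 93.4 denier

93.4 denier


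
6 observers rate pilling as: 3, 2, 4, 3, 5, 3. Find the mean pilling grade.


Formula: Mean = sum / count
Sum = 3 + 2 + 4 + 3 + 5 + 3 = 20
Mean = 20 / 6 = 3.3

3.3


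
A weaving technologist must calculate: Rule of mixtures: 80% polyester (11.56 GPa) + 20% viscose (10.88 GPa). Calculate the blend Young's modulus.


Formula: Blend property = (fraction_A * property_A) + (fraction_B * property_B)
Step 1: Contribution A = 80/100 * 11.56 GPa = 9.248 GPa
Step 2: Contribution B = 20/100 * 10.88 GPa = 2.176 GPa
Step 3: Blend Young's modulus = 9.248 + 2.176 = 11.424 GPa

11.424 GPa


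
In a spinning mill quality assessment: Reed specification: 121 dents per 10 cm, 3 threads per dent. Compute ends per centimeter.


Formula: EPC = (dents per 10 cm * ends per dent) / 10
Step 1: Total ends per 10 cm = 121 * 3 = 363
Step 2: EPC = 363 / 10 = 36.3 ends/cm

36.3 ends/cm


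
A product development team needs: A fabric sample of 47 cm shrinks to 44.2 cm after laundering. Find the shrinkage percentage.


Formula: Shrinkage% = ((L_before - L_after) / L_before) * 100
Step 1: Shrinkage = 47 - 44.2 = 2.8 cm
Step 2: Shrinkage% = (2.8 / 47) * 100
Step 3: Shrinkage% = 0.059574 * 100 = 5.9574% ≈ 6.0%

6.0%


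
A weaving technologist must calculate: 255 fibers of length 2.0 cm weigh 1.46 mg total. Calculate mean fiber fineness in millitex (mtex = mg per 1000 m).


Formula: fineness (mtex) = mass (mg) / total length (km) = (mass_mg / total_length_m) * 1000
Step 1: Convert fiber length: 2.0 cm = 0.02 m
Step 2: Total fiber length = 255 * 0.02 = 5.1 m
Step 3: Linear density = 1.46 mg / 5.1 m = 0.2863 mg/m
Step 4: fineness = 0.2863 * 1000 = 286.3 mtex

286.3 mtex


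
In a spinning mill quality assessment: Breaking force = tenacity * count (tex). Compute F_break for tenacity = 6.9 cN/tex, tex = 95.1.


Formula: Breaking force = Tenacity * Linear density
F = 6.9 cN/tex * 95.1 tex
F = 656.19 cN

656.19 cN


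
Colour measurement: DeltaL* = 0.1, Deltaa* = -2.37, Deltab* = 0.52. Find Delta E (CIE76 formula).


Formula: Delta E = sqrt(dL*^2 + da*^2 + db*^2)
Step 1: dL*^2 = 0.1^2 = 0.01
Step 2: da*^2 = (-2.37)^2 = 5.6169
Step 3: db*^2 = 0.52^2 = 0.2704
Step 4: Sum = 0.01 + 5.6169 + 0.2704 = 5.8973
Step 5: Delta E = sqrt(5.8973) = 2.43

2.43 Delta E


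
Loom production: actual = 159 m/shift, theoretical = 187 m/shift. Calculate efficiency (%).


Formula: Efficiency% = (Actual output / Theoretical output) * 100
Efficiency% = (159 / 187) * 100
Efficiency% = 0.850267 * 100 = 85.0267% ≈ 85.0%

85.0%


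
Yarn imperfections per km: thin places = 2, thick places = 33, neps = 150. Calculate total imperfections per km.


Formula: Total = thin places + thick places + neps
Total = 2 + 33 + 150
Total = 185 imperfections/km

185 imperfections/km


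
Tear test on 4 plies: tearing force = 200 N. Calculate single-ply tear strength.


Formula: Per-ply strength = Total force / Number of plies
Per-ply = 200 N / 4
Per-ply = 50 N

50 N


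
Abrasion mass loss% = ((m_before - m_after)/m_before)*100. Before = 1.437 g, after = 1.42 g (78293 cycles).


Formula: Mass loss% = ((m_before - m_after) / m_before) * 100
Step 1: Mass loss = 1.437 - 1.42 = 0.017 g
Step 2: Ratio = 0.017 / 1.437 = 0.0118302
Step 3: Mass loss% = 0.0118302 * 100 = 1.18302% ≈ 1.18%

1.18%


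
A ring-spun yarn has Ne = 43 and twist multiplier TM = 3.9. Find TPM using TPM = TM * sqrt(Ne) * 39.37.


Formula: TPM = TM * sqrt(Ne) * 39.37
Step 1: sqrt(Ne) = sqrt(43) = 6.5574
Step 2: TM * sqrt(Ne) = 3.9 * 6.5574 = 25.5739
Step 3: TPM = 25.5739 * 39.37 = 1007 twists/m

1007 twists/m


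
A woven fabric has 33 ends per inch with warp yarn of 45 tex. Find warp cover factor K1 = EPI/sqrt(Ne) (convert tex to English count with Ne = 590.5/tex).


Formula: K1 = EPI / sqrt(Ne), with Ne = 590.5 / tex_warp
Step 1: Ne = 590.5 / 45 = 13.122
Step 2: sqrt(Ne) = sqrt(13.122) = 3.6224
Step 3: K1 = 33 / 3.6224 = 9.1

9.1


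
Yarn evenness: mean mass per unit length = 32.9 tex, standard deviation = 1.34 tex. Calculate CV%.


Formula: CV% = (standard deviation / mean) * 100
Step 1: Ratio = 1.34 / 32.9 = 0.040729
Step 2: CV% = 0.040729 * 100 = 4.0729% ≈ 4.1%

4.1%


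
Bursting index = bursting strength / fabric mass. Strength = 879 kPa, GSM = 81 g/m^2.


Formula: Bursting Index = Bursting Strength / Fabric GSM
BI = 879 kPa / 81 g/m^2
BI = 10.852 kPa/(g/m^2)

10.852 kPa/(g/m^2)


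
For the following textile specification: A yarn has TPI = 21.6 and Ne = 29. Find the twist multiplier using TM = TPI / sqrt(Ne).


Formula: TM = TPI / sqrt(Ne)
Step 1: sqrt(Ne) = sqrt(29) = 5.3852
Step 2: TM = 21.6 / 5.3852 = 4.01

4.01 TM


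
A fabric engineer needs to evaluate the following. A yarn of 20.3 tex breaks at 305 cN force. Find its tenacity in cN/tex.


Formula: Tenacity = Breaking force / Linear density
Tenacity = 305 cN / 20.3 tex
Tenacity = 15.02 cN/tex

15.02 cN/tex


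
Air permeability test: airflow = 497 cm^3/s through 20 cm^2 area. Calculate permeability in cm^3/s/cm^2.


Formula: Air Permeability = Airflow / Test Area
AP = 497 cm^3/s / 20 cm^2
AP = 24.9 cm^3/s/cm^2

24.9 cm^3/s/cm^2


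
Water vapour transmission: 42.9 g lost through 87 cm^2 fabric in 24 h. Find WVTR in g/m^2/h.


Formula: WVTR = mass_loss / (area * time)
Step 1: Convert area: 87 cm^2 = 0.0087 m^2
Step 2: WVTR = 42.9 g / (0.0087 m^2 * 24 h)
Step 3: WVTR = 42.9 / 0.2088 = 205.5 g/m^2/h

205.5 g/m^2/h


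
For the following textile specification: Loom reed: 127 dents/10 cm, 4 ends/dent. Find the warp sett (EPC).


Formula: EPC = (dents per 10 cm * ends per dent) / 10
Step 1: Total ends per 10 cm = 127 * 4 = 508
Step 2: EPC = 508 / 10 = 50.8 ends/cm

50.8 ends/cm


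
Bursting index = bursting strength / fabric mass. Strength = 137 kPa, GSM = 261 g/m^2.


Formula: Bursting Index = Bursting Strength / Fabric GSM
BI = 137 kPa / 261 g/m^2
BI = 0.525 kPa/(g/m^2)

0.525 kPa/(g/m^2)


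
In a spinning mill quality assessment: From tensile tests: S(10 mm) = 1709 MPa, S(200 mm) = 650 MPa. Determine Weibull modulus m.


Formula: m = ln(L1/L2) / ln(S2/S1)
Step 1: ln(L1/L2) = ln(10/200) = -2.99573
Step 2: S2/S1 = 650/1709 = 0.38034
Step 3: ln(S2/S1) = ln(0.38034) = -0.96669
Step 4: m = -2.99573 / -0.96669 = 3.10

3.10 (Weibull m)


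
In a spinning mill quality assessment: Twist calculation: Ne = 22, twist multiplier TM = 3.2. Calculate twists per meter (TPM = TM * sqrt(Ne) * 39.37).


Formula: TPM = TM * sqrt(Ne) * 39.37
Step 1: sqrt(Ne) = sqrt(22) = 4.6904
Step 2: TM * sqrt(Ne) = 3.2 * 4.6904 = 15.0093
Step 3: TPM = 15.0093 * 39.37 = 591 twists/m

591 twists/m


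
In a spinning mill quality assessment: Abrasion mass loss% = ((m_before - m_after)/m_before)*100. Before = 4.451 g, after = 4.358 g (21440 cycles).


Formula: Mass loss% = ((m_before - m_after) / m_before) * 100
Step 1: Mass loss = 4.451 - 4.358 = 0.093 g
Step 2: Ratio = 0.093 / 4.451 = 0.0208942
Step 3: Mass loss% = 0.0208942 * 100 = 2.08942% ≈ 2.09%

2.09%


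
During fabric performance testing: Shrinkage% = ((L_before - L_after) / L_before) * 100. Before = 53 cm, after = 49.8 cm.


Formula: Shrinkage% = ((L_before - L_after) / L_before) * 100
Step 1: Shrinkage = 53 - 49.8 = 3.2 cm
Step 2: Shrinkage% = (3.2 / 53) * 100
Step 3: Shrinkage% = 0.060377 * 100 = 6.0377% ≈ 6.0%

6.0%


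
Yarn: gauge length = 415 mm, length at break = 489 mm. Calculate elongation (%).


Formula: Elongation (%) = ((L_break - L0) / L0) * 100
Step 1: Extension = 489 - 415 = 74 mm
Step 2: Elongation = (74 / 415) * 100
Step 3: Elongation = 0.178313 * 100 = 17.8313% ≈ 17.8%

17.8%


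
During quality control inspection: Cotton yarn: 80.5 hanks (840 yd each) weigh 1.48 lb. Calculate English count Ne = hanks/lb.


Formula: Ne = hanks / mass_lb
Substituting: Ne = 80.5 / 1.48
Ne = 54.4

54.4 Ne


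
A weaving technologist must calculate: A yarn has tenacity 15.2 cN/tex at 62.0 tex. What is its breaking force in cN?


Formula: Breaking force = Tenacity * Linear density
F = 15.2 cN/tex * 62.0 tex
F = 942.40 cN

942.40 cN


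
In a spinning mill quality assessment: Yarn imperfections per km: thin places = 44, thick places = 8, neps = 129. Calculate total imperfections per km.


Formula: Total = thin places + thick places + neps
Total = 44 + 8 + 129
Total = 181 imperfections/km

181 imperfections/km


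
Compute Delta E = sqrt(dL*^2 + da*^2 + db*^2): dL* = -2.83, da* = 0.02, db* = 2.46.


Formula: Delta E = sqrt(dL*^2 + da*^2 + db*^2)
Step 1: dL*^2 = (-2.83)^2 = 8.0089
Step 2: da*^2 = 0.02^2 = 0.0004
Step 3: db*^2 = 2.46^2 = 6.0516
Step 4: Sum = 8.0089 + 0.0004 + 6.0516 = 14.0609
Step 5: Delta E = sqrt(14.0609) = 3.75

3.75 Delta E


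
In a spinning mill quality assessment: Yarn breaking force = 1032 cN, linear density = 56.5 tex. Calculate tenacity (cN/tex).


Formula: Tenacity = Breaking force / Linear density
Tenacity = 1032 cN / 56.5 tex
Tenacity = 18.27 cN/tex

18.27 cN/tex


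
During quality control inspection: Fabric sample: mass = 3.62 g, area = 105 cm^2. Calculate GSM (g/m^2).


Formula: GSM = mass_g / area_m2
Step 1: Convert area: 105 cm^2 = 105 / 10000 = 0.0105 m^2
Step 2: GSM = 3.62 g / 0.0105 m^2 = 344.8 g/m^2

344.8 g/m^2


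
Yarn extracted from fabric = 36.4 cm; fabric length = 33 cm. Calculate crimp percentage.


Formula: Crimp% = ((L_yarn - L_fabric) / L_fabric) * 100
Step 1: Extension = 36.4 - 33 = 3.4 cm
Step 2: Crimp% = (3.4 / 33) * 100
Step 3: Crimp% = 0.10303 * 100 = 10.303% ≈ 10.3%

10.3%


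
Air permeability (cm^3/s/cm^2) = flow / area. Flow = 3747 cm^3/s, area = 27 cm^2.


Formula: Air Permeability = Airflow / Test Area
AP = 3747 cm^3/s / 27 cm^2
AP = 138.8 cm^3/s/cm^2

138.8 cm^3/s/cm^2


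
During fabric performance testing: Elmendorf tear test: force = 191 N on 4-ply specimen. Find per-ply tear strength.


Formula: Per-ply strength = Total force / Number of plies
Per-ply = 191 N / 4
Per-ply = 47.75 N

47.75 N


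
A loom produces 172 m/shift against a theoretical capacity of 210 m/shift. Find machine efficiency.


Formula: Efficiency% = (Actual output / Theoretical output) * 100
Efficiency% = (172 / 210) * 100
Efficiency% = 0.819048 * 100 = 81.9048% ≈ 81.9%

81.9%


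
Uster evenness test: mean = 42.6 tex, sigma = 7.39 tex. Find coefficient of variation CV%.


Formula: CV% = (standard deviation / mean) * 100
Step 1: Ratio = 7.39 / 42.6 = 0.173474
Step 2: CV% = 0.173474 * 100 = 17.3474% ≈ 17.3%

17.3%


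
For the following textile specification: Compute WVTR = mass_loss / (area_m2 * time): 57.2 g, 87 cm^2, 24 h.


Formula: WVTR = mass_loss / (area * time)
Step 1: Convert area: 87 cm^2 = 0.0087 m^2
Step 2: WVTR = 57.2 g / (0.0087 m^2 * 24 h)
Step 3: WVTR = 57.2 / 0.2088 = 273.9 g/m^2/h

273.9 g/m^2/h


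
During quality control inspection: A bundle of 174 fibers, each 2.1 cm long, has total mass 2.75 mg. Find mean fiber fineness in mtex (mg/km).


Formula: fineness (mtex) = mass (mg) / total length (km) = (mass_mg / total_length_m) * 1000
Step 1: Convert fiber length: 2.1 cm = 0.021 m
Step 2: Total fiber length = 174 * 0.021 = 3.654 m
Step 3: Linear density = 2.75 mg / 3.654 m = 0.7526 mg/m
Step 4: fineness = 0.7526 * 1000 = 752.6 mtex

752.6 mtex


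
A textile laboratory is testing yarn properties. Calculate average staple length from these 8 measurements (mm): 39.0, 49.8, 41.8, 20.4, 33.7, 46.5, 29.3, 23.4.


Formula: Mean = sum of lengths / count
Sum = 39.0 + 49.8 + 41.8 + 20.4 + 33.7 + 46.5 + 29.3 + 23.4
Sum = 283.9 mm
Mean = 283.9 / 8 = 35.49 mm

35.49 mm


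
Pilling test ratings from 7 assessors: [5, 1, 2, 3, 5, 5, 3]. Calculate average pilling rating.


Formula: Mean = sum / count
Sum = 5 + 1 + 2 + 3 + 5 + 5 + 3 = 24
Mean = 24 / 7 = 3.4

3.4


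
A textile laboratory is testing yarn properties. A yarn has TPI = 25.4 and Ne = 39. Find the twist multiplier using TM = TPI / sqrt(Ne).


Formula: TM = TPI / sqrt(Ne)
Step 1: sqrt(Ne) = sqrt(39) = 6.245
Step 2: TM = 25.4 / 6.245 = 4.07

4.07 TM


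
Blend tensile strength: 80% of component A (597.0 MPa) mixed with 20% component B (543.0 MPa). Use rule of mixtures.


Formula: Blend property = (fraction_A * property_A) + (fraction_B * property_B)
Step 1: Contribution A = 80/100 * 597.0 MPa = 477.6 MPa
Step 2: Contribution B = 20/100 * 543.0 MPa = 108.6 MPa
Step 3: Blend tensile strength = 477.6 + 108.6 = 586.2 MPa

586.2 MPa


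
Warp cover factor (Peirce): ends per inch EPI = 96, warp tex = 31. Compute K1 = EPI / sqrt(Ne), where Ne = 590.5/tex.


Formula: K1 = EPI / sqrt(Ne), with Ne = 590.5 / tex_warp
Step 1: Ne = 590.5 / 31 = 19.048
Step 2: sqrt(Ne) = sqrt(19.048) = 4.3644
Step 3: K1 = 96 / 4.3644 = 22.0

22.0


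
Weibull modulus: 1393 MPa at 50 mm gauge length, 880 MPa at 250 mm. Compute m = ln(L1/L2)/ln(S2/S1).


Formula: m = ln(L1/L2) / ln(S2/S1)
Step 1: ln(L1/L2) = ln(50/250) = -1.60944
Step 2: S2/S1 = 880/1393 = 0.63173
Step 3: ln(S2/S1) = ln(0.63173) = -0.45929
Step 4: m = -1.60944 / -0.45929 = 3.50

3.50 (Weibull m)


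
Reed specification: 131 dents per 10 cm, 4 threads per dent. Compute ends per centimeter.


Formula: EPC = (dents per 10 cm * ends per dent) / 10
Step 1: Total ends per 10 cm = 131 * 4 = 524
Step 2: EPC = 524 / 10 = 52.4 ends/cm

52.4 ends/cm


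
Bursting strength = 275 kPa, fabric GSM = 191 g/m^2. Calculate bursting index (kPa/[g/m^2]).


Formula: Bursting Index = Bursting Strength / Fabric GSM
BI = 275 kPa / 191 g/m^2
BI = 1.440 kPa/(g/m^2)

1.440 kPa/(g/m^2)


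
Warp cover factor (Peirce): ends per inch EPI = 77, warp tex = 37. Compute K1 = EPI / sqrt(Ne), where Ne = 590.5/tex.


Formula: K1 = EPI / sqrt(Ne), with Ne = 590.5 / tex_warp
Step 1: Ne = 590.5 / 37 = 15.959
Step 2: sqrt(Ne) = sqrt(15.959) = 3.9949
Step 3: K1 = 77 / 3.9949 = 19.3

19.3


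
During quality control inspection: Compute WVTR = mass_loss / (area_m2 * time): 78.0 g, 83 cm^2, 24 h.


Formula: WVTR = mass_loss / (area * time)
Step 1: Convert area: 83 cm^2 = 0.0083 m^2
Step 2: WVTR = 78.0 g / (0.0083 m^2 * 24 h)
Step 3: WVTR = 78.0 / 0.1992 = 391.6 g/m^2/h

391.6 g/m^2/h


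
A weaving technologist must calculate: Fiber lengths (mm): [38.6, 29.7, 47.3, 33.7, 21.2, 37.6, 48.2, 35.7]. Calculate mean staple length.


Formula: Mean = sum of lengths / count
Sum = 38.6 + 29.7 + 47.3 + 33.7 + 21.2 + 37.6 + 48.2 + 35.7
Sum = 292.0 mm
Mean = 292.0 / 8 = 36.50 mm

36.50 mm


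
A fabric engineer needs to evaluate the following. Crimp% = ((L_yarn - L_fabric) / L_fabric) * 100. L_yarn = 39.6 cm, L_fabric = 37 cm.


Formula: Crimp% = ((L_yarn - L_fabric) / L_fabric) * 100
Step 1: Extension = 39.6 - 37 = 2.6 cm
Step 2: Crimp% = (2.6 / 37) * 100
Step 3: Crimp% = 0.07027 * 100 = 7.027% ≈ 7.0%

7.0%


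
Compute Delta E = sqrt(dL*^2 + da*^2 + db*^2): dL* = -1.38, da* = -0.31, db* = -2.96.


Formula: Delta E = sqrt(dL*^2 + da*^2 + db*^2)
Step 1: dL*^2 = (-1.38)^2 = 1.9044
Step 2: da*^2 = (-0.31)^2 = 0.0961
Step 3: db*^2 = (-2.96)^2 = 8.7616
Step 4: Sum = 1.9044 + 0.0961 + 8.7616 = 10.7621
Step 5: Delta E = sqrt(10.7621) = 3.28

3.28 Delta E


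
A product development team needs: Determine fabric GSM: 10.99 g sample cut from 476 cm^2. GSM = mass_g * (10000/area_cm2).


Formula: GSM = mass_g / area_m2
Step 1: Convert area: 476 cm^2 = 476 / 10000 = 0.0476 m^2
Step 2: GSM = 10.99 g / 0.0476 m^2 = 230.9 g/m^2

230.9 g/m^2


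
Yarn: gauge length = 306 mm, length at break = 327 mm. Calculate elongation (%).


Formula: Elongation (%) = ((L_break - L0) / L0) * 100
Step 1: Extension = 327 - 306 = 21 mm
Step 2: Elongation = (21 / 306) * 100
Step 3: Elongation = 0.068627 * 100 = 6.8627% ≈ 6.9%

6.9%


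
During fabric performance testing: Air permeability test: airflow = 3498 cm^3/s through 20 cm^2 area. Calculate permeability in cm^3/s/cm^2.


Formula: Air Permeability = Airflow / Test Area
AP = 3498 cm^3/s / 20 cm^2
AP = 174.9 cm^3/s/cm^2

174.9 cm^3/s/cm^2


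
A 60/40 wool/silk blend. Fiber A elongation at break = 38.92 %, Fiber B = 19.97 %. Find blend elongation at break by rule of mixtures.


Formula: Blend property = (fraction_A * property_A) + (fraction_B * property_B)
Step 1: Contribution A = 60/100 * 38.92 % = 23.352 %
Step 2: Contribution B = 40/100 * 19.97 % = 7.988 %
Step 3: Blend elongation at break = 23.352 + 7.988 = 31.34 %

31.34 %


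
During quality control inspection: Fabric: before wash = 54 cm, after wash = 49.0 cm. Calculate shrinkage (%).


Formula: Shrinkage% = ((L_before - L_after) / L_before) * 100
Step 1: Shrinkage = 54 - 49.0 = 5.0 cm
Step 2: Shrinkage% = (5.0 / 54) * 100
Step 3: Shrinkage% = 0.092593 * 100 = 9.2593% ≈ 9.3%

9.3%


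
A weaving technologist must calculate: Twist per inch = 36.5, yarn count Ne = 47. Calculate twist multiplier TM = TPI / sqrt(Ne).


Formula: TM = TPI / sqrt(Ne)
Step 1: sqrt(Ne) = sqrt(47) = 6.8557
Step 2: TM = 36.5 / 6.8557 = 5.32

5.32 TM


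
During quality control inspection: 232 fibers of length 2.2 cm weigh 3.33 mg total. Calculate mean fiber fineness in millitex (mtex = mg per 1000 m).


Formula: fineness (mtex) = mass (mg) / total length (km) = (mass_mg / total_length_m) * 1000
Step 1: Convert fiber length: 2.2 cm = 0.022 m
Step 2: Total fiber length = 232 * 0.022 = 5.104 m
Step 3: Linear density = 3.33 mg / 5.104 m = 0.6524 mg/m
Step 4: fineness = 0.6524 * 1000 = 652.4 mtex

652.4 mtex


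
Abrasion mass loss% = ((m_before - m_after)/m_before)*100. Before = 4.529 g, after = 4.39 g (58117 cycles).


Formula: Mass loss% = ((m_before - m_after) / m_before) * 100
Step 1: Mass loss = 4.529 - 4.39 = 0.139 g
Step 2: Ratio = 0.139 / 4.529 = 0.0306911
Step 3: Mass loss% = 0.0306911 * 100 = 3.06911% ≈ 3.07%

3.07%


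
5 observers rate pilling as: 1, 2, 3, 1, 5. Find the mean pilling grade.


Formula: Mean = sum / count
Sum = 1 + 2 + 3 + 1 + 5 = 12
Mean = 12 / 5 = 2.4

2.4


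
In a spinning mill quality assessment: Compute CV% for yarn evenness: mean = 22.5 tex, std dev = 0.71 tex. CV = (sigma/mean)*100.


Formula: CV% = (standard deviation / mean) * 100
Step 1: Ratio = 0.71 / 22.5 = 0.031556
Step 2: CV% = 0.031556 * 100 = 3.1556% ≈ 3.2%

3.2%


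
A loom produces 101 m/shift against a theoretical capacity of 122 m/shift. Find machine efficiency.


Formula: Efficiency% = (Actual output / Theoretical output) * 100
Efficiency% = (101 / 122) * 100
Efficiency% = 0.827869 * 100 = 82.7869% ≈ 82.8%

82.8%


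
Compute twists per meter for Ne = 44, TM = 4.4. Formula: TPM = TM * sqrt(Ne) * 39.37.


Formula: TPM = TM * sqrt(Ne) * 39.37
Step 1: sqrt(Ne) = sqrt(44) = 6.6332
Step 2: TM * sqrt(Ne) = 4.4 * 6.6332 = 29.1861
Step 3: TPM = 29.1861 * 39.37 = 1149 twists/m

1149 twists/m


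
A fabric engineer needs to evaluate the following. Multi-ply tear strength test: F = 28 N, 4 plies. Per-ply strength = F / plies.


Formula: Per-ply strength = Total force / Number of plies
Per-ply = 28 N / 4
Per-ply = 7 N

7 N


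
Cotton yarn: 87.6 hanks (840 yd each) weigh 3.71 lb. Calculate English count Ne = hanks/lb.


Formula: Ne = hanks / mass_lb
Substituting: Ne = 87.6 / 3.71
Ne = 23.6

23.6 Ne


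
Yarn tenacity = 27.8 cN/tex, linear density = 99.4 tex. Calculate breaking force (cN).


Formula: Breaking force = Tenacity * Linear density
F = 27.8 cN/tex * 99.4 tex
F = 2763.32 cN

2763.32 cN


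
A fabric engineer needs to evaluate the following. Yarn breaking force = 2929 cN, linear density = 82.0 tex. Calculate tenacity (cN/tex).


Formula: Tenacity = Breaking force / Linear density
Tenacity = 2929 cN / 82.0 tex
Tenacity = 35.72 cN/tex

35.72 cN/tex


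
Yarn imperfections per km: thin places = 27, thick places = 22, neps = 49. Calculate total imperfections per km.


Formula: Total = thin places + thick places + neps
Total = 27 + 22 + 49
Total = 98 imperfections/km

98 imperfections/km


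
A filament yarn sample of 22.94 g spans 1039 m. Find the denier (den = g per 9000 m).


Formula: den = (mass_g / length_m) * 9000
Substituting: den = (22.94 / 1039) * 9000
Intermediate: 22.94 / 1039 = 0.02207892 g/m
den = 0.02207892 * 9000 = 198.7 denier

198.7 denier


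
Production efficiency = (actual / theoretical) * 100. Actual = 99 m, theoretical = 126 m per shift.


Formula: Efficiency% = (Actual output / Theoretical output) * 100
Efficiency% = (99 / 126) * 100
Efficiency% = 0.785714 * 100 = 78.5714% ≈ 78.6%

78.6%


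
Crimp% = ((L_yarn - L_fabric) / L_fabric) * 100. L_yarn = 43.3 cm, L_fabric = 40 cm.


Formula: Crimp% = ((L_yarn - L_fabric) / L_fabric) * 100
Step 1: Extension = 43.3 - 40 = 3.3 cm
Step 2: Crimp% = (3.3 / 40) * 100
Step 3: Crimp% = 0.0825 * 100 = 8.25% ≈ 8.3%

8.3%


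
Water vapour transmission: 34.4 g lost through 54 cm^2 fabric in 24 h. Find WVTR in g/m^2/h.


Formula: WVTR = mass_loss / (area * time)
Step 1: Convert area: 54 cm^2 = 0.0054 m^2
Step 2: WVTR = 34.4 g / (0.0054 m^2 * 24 h)
Step 3: WVTR = 34.4 / 0.1296 = 265.4 g/m^2/h

265.4 g/m^2/h


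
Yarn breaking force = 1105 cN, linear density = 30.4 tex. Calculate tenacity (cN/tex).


Formula: Tenacity = Breaking force / Linear density
Tenacity = 1105 cN / 30.4 tex
Tenacity = 36.35 cN/tex

36.35 cN/tex


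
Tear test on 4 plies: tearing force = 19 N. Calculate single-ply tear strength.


Formula: Per-ply strength = Total force / Number of plies
Per-ply = 19 N / 4
Per-ply = 4.75 N

4.75 N


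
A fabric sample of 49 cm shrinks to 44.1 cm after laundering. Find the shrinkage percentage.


Formula: Shrinkage% = ((L_before - L_after) / L_before) * 100
Step 1: Shrinkage = 49 - 44.1 = 4.9 cm
Step 2: Shrinkage% = (4.9 / 49) * 100
Step 3: Shrinkage% = 0.1 * 100 = 10.0%

10.0%


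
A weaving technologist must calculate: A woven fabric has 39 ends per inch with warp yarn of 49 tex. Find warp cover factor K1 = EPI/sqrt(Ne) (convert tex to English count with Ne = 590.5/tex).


Formula: K1 = EPI / sqrt(Ne), with Ne = 590.5 / tex_warp
Step 1: Ne = 590.5 / 49 = 12.051
Step 2: sqrt(Ne) = sqrt(12.051) = 3.4715
Step 3: K1 = 39 / 3.4715 = 11.2

11.2


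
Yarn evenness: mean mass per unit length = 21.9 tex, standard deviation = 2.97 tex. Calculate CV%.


Formula: CV% = (standard deviation / mean) * 100
Step 1: Ratio = 2.97 / 21.9 = 0.135616
Step 2: CV% = 0.135616 * 100 = 13.5616% ≈ 13.6%

13.6%


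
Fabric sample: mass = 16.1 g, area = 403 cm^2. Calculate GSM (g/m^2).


Formula: GSM = mass_g / area_m2
Step 1: Convert area: 403 cm^2 = 403 / 10000 = 0.0403 m^2
Step 2: GSM = 16.1 g / 0.0403 m^2 = 399.5 g/m^2

399.5 g/m^2


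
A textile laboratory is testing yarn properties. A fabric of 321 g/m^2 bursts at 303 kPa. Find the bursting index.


Formula: Bursting Index = Bursting Strength / Fabric GSM
BI = 303 kPa / 321 g/m^2
BI = 0.944 kPa/(g/m^2)

0.944 kPa/(g/m^2)


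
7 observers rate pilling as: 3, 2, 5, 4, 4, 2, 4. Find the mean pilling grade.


Formula: Mean = sum / count
Sum = 3 + 2 + 5 + 4 + 4 + 2 + 4 = 24
Mean = 24 / 7 = 3.4

3.4


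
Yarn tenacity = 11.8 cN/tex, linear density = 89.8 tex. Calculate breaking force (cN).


Formula: Breaking force = Tenacity * Linear density
F = 11.8 cN/tex * 89.8 tex
F = 1059.64 cN

1059.64 cN


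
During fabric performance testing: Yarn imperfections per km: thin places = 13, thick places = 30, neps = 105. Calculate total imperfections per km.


Formula: Total = thin places + thick places + neps
Total = 13 + 30 + 105
Total = 148 imperfections/km

148 imperfections/km


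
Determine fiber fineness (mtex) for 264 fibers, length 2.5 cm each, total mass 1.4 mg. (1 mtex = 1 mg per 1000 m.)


Formula: fineness (mtex) = mass (mg) / total length (km) = (mass_mg / total_length_m) * 1000
Step 1: Convert fiber length: 2.5 cm = 0.025 m
Step 2: Total fiber length = 264 * 0.025 = 6.6 m
Step 3: Linear density = 1.4 mg / 6.6 m = 0.2121 mg/m
Step 4: fineness = 0.2121 * 1000 = 212.1 mtex

212.1 mtex


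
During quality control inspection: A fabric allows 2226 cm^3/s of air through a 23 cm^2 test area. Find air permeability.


Formula: Air Permeability = Airflow / Test Area
AP = 2226 cm^3/s / 23 cm^2
AP = 96.8 cm^3/s/cm^2

96.8 cm^3/s/cm^2


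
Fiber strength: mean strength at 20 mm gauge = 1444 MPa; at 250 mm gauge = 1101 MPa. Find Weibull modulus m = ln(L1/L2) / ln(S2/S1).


Formula: m = ln(L1/L2) / ln(S2/S1)
Step 1: ln(L1/L2) = ln(20/250) = -2.52573
Step 2: S2/S1 = 1101/1444 = 0.76247
Step 3: ln(S2/S1) = ln(0.76247) = -0.27119
Step 4: m = -2.52573 / -0.27119 = 9.31

9.31 (Weibull m)


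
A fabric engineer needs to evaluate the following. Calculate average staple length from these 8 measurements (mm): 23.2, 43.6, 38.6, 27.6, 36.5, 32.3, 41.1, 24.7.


Formula: Mean = sum of lengths / count
Sum = 23.2 + 43.6 + 38.6 + 27.6 + 36.5 + 32.3 + 41.1 + 24.7
Sum = 267.6 mm
Mean = 267.6 / 8 = 33.45 mm

33.45 mm


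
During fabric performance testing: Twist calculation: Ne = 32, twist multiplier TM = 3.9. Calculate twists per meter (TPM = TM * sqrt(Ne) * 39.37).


Formula: TPM = TM * sqrt(Ne) * 39.37
Step 1: sqrt(Ne) = sqrt(32) = 5.6569
Step 2: TM * sqrt(Ne) = 3.9 * 5.6569 = 22.0619
Step 3: TPM = 22.0619 * 39.37 = 869 twists/m

869 twists/m


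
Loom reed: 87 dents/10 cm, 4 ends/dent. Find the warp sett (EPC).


Formula: EPC = (dents per 10 cm * ends per dent) / 10
Step 1: Total ends per 10 cm = 87 * 4 = 348
Step 2: EPC = 348 / 10 = 34.8 ends/cm

34.8 ends/cm


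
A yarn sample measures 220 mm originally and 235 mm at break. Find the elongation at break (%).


Formula: Elongation (%) = ((L_break - L0) / L0) * 100
Step 1: Extension = 235 - 220 = 15 mm
Step 2: Elongation = (15 / 220) * 100
Step 3: Elongation = 0.068182 * 100 = 6.8182% ≈ 6.8%

6.8%


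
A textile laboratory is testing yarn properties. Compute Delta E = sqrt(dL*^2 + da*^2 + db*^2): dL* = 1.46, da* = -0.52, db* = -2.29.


Formula: Delta E = sqrt(dL*^2 + da*^2 + db*^2)
Step 1: dL*^2 = 1.46^2 = 2.1316
Step 2: da*^2 = (-0.52)^2 = 0.2704
Step 3: db*^2 = (-2.29)^2 = 5.2441
Step 4: Sum = 2.1316 + 0.2704 + 5.2441 = 7.6461
Step 5: Delta E = sqrt(7.6461) = 2.77

2.77 Delta E


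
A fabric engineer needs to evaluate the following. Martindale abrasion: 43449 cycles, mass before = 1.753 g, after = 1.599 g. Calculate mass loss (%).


Formula: Mass loss% = ((m_before - m_after) / m_before) * 100
Step 1: Mass loss = 1.753 - 1.599 = 0.154 g
Step 2: Ratio = 0.154 / 1.753 = 0.0878494
Step 3: Mass loss% = 0.0878494 * 100 = 8.78494% ≈ 8.78%

8.78%


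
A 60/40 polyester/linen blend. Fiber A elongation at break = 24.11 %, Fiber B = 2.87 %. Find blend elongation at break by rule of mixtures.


Formula: Blend property = (fraction_A * property_A) + (fraction_B * property_B)
Step 1: Contribution A = 60/100 * 24.11 % = 14.466 %
Step 2: Contribution B = 40/100 * 2.87 % = 1.148 %
Step 3: Blend elongation at break = 14.466 + 1.148 = 15.614 %

15.614 %
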